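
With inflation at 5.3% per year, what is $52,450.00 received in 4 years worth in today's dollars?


Formula: Real value = nominal / (1 + inflation)^years
Price level: (1 + 0.053)^4 = 1.229457
Real value = $52,450.00 / 1.229457 = $42,661.10

$42,661.10


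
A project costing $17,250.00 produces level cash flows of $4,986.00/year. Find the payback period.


Formula: Payback = investment / annual cash flow
Substituting: Payback = $17,250.00 / $4,986.00
Payback = 3.4597 years

3.4597 years


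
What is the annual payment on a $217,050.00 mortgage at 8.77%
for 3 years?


Formula: PMT = PV * r / (1 - (1+r)^(-n))
Denominator: 1 - (1 + 0.0877)^(-3) = 0.222908
Numerator: $217,050.00 * 0.0877 = 19035.285
PMT = 19035.285 / 0.222908 = $85,395.37

$85,395.37


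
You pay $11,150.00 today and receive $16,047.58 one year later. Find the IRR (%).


Formula: IRR = C1/C0 - 1
Substituting: IRR = $16,047.58 / $11,150.00 - 1
Ratio: 1.439245 - 1 = 0.439245
IRR = 43.9245%

43.9245%


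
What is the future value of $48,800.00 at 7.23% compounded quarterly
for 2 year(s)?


Formula: FV = P * (1 + r/m)^(m*t)
Period rate: r/m = 0.0723 / 4 = 0.018075
Total periods: m*t = 4 * 2 = 8
Growth factor: (1 + 0.018075)^8 = 1.154086
FV = $48,800.00 * 1.154086 = $56,319.40

$56,319.40


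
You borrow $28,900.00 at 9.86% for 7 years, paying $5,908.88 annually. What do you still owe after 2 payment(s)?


Formula: Balance = PV*(1+r)^k - PMT*((1+r)^k - 1)/r
Growth: (1 + 0.0986)^2 = 1.206922
Accumulated factor: ((1+r)^k - 1)/r = 2.0986
Balance = $28,900.00 * 1.206922 - $5,908.88 * 2.0986
Balance = $22,479.67

$22,479.67


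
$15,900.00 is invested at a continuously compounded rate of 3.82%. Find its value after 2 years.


Formula: FV = P * e^(r*t)
Exponent: r*t = 0.0382 * 2 = 0.0764
e^(0.0764) = 1.079394
FV = $15,900.00 * 1.079394 = $17,162.37

$17,162.37


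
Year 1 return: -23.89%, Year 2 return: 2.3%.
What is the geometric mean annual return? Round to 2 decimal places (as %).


Formula: Geometric mean = ((1+r1)*(1+r2))^(1/2) - 1
Product: (1 + -0.2389) * (1 + 0.023) = 0.7611 * 1.023 = 0.778605
Square root: 0.778605^0.5 = 0.882386
Geometric mean = 0.882386 - 1 = -0.117614
As percentage: -11.76%

-11.76%


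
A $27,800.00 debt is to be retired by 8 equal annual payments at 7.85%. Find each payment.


Formula: PMT = PV * r / (1 - (1+r)^(-n))
Denominator: 1 - (1 + 0.0785)^(-8) = 0.45369
Numerator: $27,800.00 * 0.0785 = 2182.3
PMT = 2182.3 / 0.45369 = $4,810.11

$4,810.11


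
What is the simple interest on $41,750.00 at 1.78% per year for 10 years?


Formula: I = P * r * t
Substituting: I = $41,750.00 * 0.0178 * 10
Step: I = $41,750.00 * 0.178
I = $7,431.50

$7,431.50


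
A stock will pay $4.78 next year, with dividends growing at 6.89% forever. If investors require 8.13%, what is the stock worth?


Formula: P = D1 / (r - g)
Spread: r - g = 0.0813 - 0.0689 = 0.0124
Substituting: P = $4.78 / 0.0124
P = $385.48

$385.48


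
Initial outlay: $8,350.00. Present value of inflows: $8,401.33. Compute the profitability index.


Formula: PI = PV(cash flows) / initial investment
Substituting: PI = $8,401.33 / $8,350.00
PI = 1.0061

1.0061


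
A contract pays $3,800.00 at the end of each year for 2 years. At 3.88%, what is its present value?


Formula: PV = PMT * (1 - (1+r)^(-n)) / r
Discount factor: (1 + 0.0388)^(-2) = 0.926694
Bracket: 1 - 0.926694 = 0.073306
PV = $3,800.00 * 0.073306 / 0.0388 = $7,179.50

$7,179.50


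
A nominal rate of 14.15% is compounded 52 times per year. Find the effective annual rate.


Formula: EAR = (1 + r/m)^m - 1
Period rate: r/m = 0.1415 / 52 = 0.002721
Compounding: (1 + 0.002721)^52 = 1.151779
EAR = 1.151779 - 1 = 0.151779

0.151779


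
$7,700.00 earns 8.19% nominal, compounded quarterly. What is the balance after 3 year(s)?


Formula: FV = P * (1 + r/m)^(m*t)
Period rate: r/m = 0.0819 / 4 = 0.020475
Total periods: m*t = 4 * 3 = 12
Growth factor: (1 + 0.020475)^12 = 1.275347
FV = $7,700.00 * 1.275347 = $9,820.17

$9,820.17


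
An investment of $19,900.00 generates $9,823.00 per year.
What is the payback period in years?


Formula: Payback = investment / annual cash flow
Substituting: Payback = $19,900.00 / $9,823.00
Payback = 2.0259 years

2.0259 years


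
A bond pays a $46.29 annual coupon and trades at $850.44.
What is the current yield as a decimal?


Formula: Current yield = annual coupon / price
Substituting: CY = $46.29 / $850.44
CY = 0.054431

0.054431


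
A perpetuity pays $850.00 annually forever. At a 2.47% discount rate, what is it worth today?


Formula: PV = C / r
Substituting: PV = $850.00 / 0.0247
PV = $34,412.96

$34,412.96


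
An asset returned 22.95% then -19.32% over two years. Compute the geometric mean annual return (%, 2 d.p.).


Formula: Geometric mean = ((1+r1)*(1+r2))^(1/2) - 1
Product: (1 + 0.2295) * (1 + -0.1932) = 1.2295 * 0.8068 = 0.991961
Square root: 0.991961^0.5 = 0.995972
Geometric mean = 0.995972 - 1 = -0.004028
As percentage: -0.40%

-0.40%


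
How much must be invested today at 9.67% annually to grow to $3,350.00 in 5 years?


Formula: PV = FV / (1 + r)^n
Substituting: PV = $3,350.00 / (1 + 0.0967)^5
Discount factor: (1.0967)^5 = 1.586497
PV = $3,350.00 / 1.586497 = $2,111.57

$2,111.57


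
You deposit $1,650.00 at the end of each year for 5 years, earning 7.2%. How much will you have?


Formula: FV = PMT * ((1+r)^n - 1) / r
Growth factor: (1 + 0.072)^5 = 1.415709
Numerator: 1.415709 - 1 = 0.415709
FV = $1,650.00 * 0.415709 / 0.072 = $9,526.66

$9,526.66


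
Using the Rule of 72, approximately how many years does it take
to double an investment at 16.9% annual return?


Formula: Years ≈ 72 / r
Substituting: Years ≈ 72 / 16.9
Years ≈ 4.3

4.3 years


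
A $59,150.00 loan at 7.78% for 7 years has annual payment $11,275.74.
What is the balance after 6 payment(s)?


Formula: Balance = PV*(1+r)^k - PMT*((1+r)^k - 1)/r
Growth: (1 + 0.0778)^6 = 1.567578
Accumulated factor: ((1+r)^k - 1)/r = 7.295343
Balance = $59,150.00 * 1.567578 - $11,275.74 * 7.295343
Balance = $10,461.83

$10,461.83


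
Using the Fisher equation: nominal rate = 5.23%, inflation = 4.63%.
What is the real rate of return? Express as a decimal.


Formula: (1 + r_real) = (1 + r_nom) / (1 + inflation)
Substituting: (1 + r_real) = 1.0523 / 1.0463
(1 + r_real) = 1.005734
r_real = 1.005734 - 1 = 0.005734

0.005734


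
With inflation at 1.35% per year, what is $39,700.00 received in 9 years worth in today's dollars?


Formula: Real value = nominal / (1 + inflation)^years
Price level: (1 + 0.0135)^9 = 1.128272
Real value = $39,700.00 / 1.128272 = $35,186.55

$35,186.55


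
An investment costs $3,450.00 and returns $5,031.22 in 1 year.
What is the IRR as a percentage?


Formula: IRR = C1/C0 - 1
Substituting: IRR = $5,031.22 / $3,450.00 - 1
Ratio: 1.458325 - 1 = 0.458325
IRR = 45.8325%

45.8325%


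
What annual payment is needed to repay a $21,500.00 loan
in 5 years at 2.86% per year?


Formula: PMT = PV * r / (1 - (1+r)^(-n))
Denominator: 1 - (1 + 0.0286)^(-5) = 0.131505
Numerator: $21,500.00 * 0.0286 = 614.9
PMT = 614.9 / 0.131505 = $4,675.87

$4,675.87


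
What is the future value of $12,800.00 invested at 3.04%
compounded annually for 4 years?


Formula: FV = P * (1 + r)^n
Substituting: FV = $12,800.00 * (1 + 0.0304)^4
Growth factor: (1.0304)^4 = 1.127258
FV = $12,800.00 * 1.127258 = $14,428.90

$14,428.90


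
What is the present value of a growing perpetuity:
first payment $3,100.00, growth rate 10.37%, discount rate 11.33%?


Formula: PV = C / (r - g)
Spread: r - g = 0.1133 - 0.1037 = 0.0096
Substituting: PV = $3,100.00 / 0.0096
PV = $322,916.67

$322,916.67


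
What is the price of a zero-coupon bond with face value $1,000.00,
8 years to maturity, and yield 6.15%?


Formula: Price = FV / (1 + r)^n
Substituting: Price = $1,000.00 / (1 + 0.0615)^8
Discount factor: (1.0615)^8 = 1.611981
Price = $1,000.00 / 1.611981 = $620.35

$620.35


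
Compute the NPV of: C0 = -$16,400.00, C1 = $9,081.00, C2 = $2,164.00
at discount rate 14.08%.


Formula: NPV = C0 + C1/(1+r) + C2/(1+r)^2
Discount C1: $9,081.00 / (1 + 0.1408) = $7,960.20
Discount C2: $2,164.00 / (1 + 0.1408)^2 = $1,662.79
NPV = -$16,400.00 + $7,960.20 + $1,662.79 = -$6,777.00

-$6,777.00


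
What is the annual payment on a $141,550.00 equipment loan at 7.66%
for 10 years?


Formula: PMT = PV * r / (1 - (1+r)^(-n))
Denominator: 1 - (1 + 0.0766)^(-10) = 0.521969
Numerator: $141,550.00 * 0.0766 = 10842.73
PMT = 10842.73 / 0.521969 = $20,772.76

$20,772.76


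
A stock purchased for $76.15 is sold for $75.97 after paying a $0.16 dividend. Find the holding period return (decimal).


Formula: HPR = (P1 - P0 + D) / P0
Gain: $75.97 - $76.15 + $0.16 = -$0.02
HPR = -$0.02 / $76.15 = -0.0003

-0.0003


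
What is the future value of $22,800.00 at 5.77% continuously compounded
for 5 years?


Formula: FV = P * e^(r*t)
Exponent: r*t = 0.0577 * 5 = 0.2885
e^(0.2885) = 1.334424
FV = $22,800.00 * 1.334424 = $30,424.88

$30,424.88


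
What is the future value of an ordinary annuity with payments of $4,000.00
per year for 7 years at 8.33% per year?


Formula: FV = PMT * ((1+r)^n - 1) / r
Growth factor: (1 + 0.0833)^7 = 1.750819
Numerator: 1.750819 - 1 = 0.750819
FV = $4,000.00 * 0.750819 / 0.0833 = $36,053.72

$36,053.72


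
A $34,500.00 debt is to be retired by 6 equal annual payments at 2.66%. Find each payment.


Formula: PMT = PV * r / (1 - (1+r)^(-n))
Denominator: 1 - (1 + 0.0266)^(-6) = 0.145735
Numerator: $34,500.00 * 0.0266 = 917.7
PMT = 917.7 / 0.145735 = $6,297.03

$6,297.03


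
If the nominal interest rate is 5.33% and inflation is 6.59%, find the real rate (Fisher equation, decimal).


Formula: (1 + r_real) = (1 + r_nom) / (1 + inflation)
Substituting: (1 + r_real) = 1.0533 / 1.0659
(1 + r_real) = 0.988179
r_real = 0.988179 - 1 = -0.011821

-0.011821


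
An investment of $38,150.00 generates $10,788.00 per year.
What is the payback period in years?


Formula: Payback = investment / annual cash flow
Substituting: Payback = $38,150.00 / $10,788.00
Payback = 3.5363 years

3.5363 years


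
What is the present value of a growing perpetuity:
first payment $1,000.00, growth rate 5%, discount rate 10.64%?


Formula: PV = C / (r - g)
Spread: r - g = 0.1064 - 0.05 = 0.0564
Substituting: PV = $1,000.00 / 0.0564
PV = $17,730.50

$17,730.50


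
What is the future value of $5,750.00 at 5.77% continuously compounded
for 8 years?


Formula: FV = P * e^(r*t)
Exponent: r*t = 0.0577 * 8 = 0.4616
e^(0.4616) = 1.586611
FV = $5,750.00 * 1.586611 = $9,123.01

$9,123.01


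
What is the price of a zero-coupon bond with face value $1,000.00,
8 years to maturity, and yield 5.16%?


Formula: Price = FV / (1 + r)^n
Substituting: Price = $1,000.00 / (1 + 0.0516)^8
Discount factor: (1.0516)^8 = 1.495563
Price = $1,000.00 / 1.495563 = $668.64

$668.64


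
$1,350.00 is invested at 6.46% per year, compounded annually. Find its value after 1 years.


Formula: FV = P * (1 + r)^n
Substituting: FV = $1,350.00 * (1 + 0.0646)^1
Growth factor: (1.0646)^1 = 1.0646
FV = $1,350.00 * 1.0646 = $1,437.21

$1,437.21


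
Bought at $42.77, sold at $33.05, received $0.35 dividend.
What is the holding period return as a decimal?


Formula: HPR = (P1 - P0 + D) / P0
Gain: $33.05 - $42.77 + $0.35 = -$9.37
HPR = -$9.37 / $42.77 = -0.2191

-0.2191


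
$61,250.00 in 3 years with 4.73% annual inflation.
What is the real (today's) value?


Formula: Real value = nominal / (1 + inflation)^years
Price level: (1 + 0.0473)^3 = 1.148718
Real value = $61,250.00 / 1.148718 = $53,320.32

$53,320.32


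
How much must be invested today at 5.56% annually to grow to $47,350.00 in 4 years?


Formula: PV = FV / (1 + r)^n
Substituting: PV = $47,350.00 / (1 + 0.0556)^4
Discount factor: (1.0556)^4 = 1.241645
PV = $47,350.00 / 1.241645 = $38,134.89

$38,134.89


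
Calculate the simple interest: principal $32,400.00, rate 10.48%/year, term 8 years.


Formula: I = P * r * t
Substituting: I = $32,400.00 * 0.1048 * 8
Step: I = $32,400.00 * 0.8384
I = $27,164.16

$27,164.16


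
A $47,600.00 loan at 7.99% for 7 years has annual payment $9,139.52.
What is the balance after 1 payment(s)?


Formula: Balance = PV*(1+r)^k - PMT*((1+r)^k - 1)/r
Growth: (1 + 0.0799)^1 = 1.0799
Accumulated factor: ((1+r)^k - 1)/r = 1.0
Balance = $47,600.00 * 1.0799 - $9,139.52 * 1.0
Balance = $42,263.72

$42,263.72


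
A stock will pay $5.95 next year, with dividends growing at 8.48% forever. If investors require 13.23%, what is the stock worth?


Formula: P = D1 / (r - g)
Spread: r - g = 0.1323 - 0.0848 = 0.0475
Substituting: P = $5.95 / 0.0475
P = $125.26

$125.26


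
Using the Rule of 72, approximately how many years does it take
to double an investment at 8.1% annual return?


Formula: Years ≈ 72 / r
Substituting: Years ≈ 72 / 8.1
Years ≈ 8.9

8.9 years


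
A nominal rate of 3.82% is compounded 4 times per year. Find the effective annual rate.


Formula: EAR = (1 + r/m)^m - 1
Period rate: r/m = 0.0382 / 4 = 0.00955
Compounding: (1 + 0.00955)^4 = 1.038751
EAR = 1.038751 - 1 = 0.038751

0.038751


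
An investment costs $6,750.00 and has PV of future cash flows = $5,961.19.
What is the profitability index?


Formula: PI = PV(cash flows) / initial investment
Substituting: PI = $5,961.19 / $6,750.00
PI = 0.8831

0.8831


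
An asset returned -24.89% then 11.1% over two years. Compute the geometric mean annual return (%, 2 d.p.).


Formula: Geometric mean = ((1+r1)*(1+r2))^(1/2) - 1
Product: (1 + -0.2489) * (1 + 0.111) = 0.7511 * 1.111 = 0.834472
Square root: 0.834472^0.5 = 0.913494
Geometric mean = 0.913494 - 1 = -0.086506
As percentage: -8.65%

-8.65%


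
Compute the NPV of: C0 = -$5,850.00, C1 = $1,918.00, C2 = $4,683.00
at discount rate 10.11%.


Formula: NPV = C0 + C1/(1+r) + C2/(1+r)^2
Discount C1: $1,918.00 / (1 + 0.1011) = $1,741.89
Discount C2: $4,683.00 / (1 + 0.1011)^2 = $3,862.52
NPV = -$5,850.00 + $1,741.89 + $3,862.52 = -$245.59

-$245.59


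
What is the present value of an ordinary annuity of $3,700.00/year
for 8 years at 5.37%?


Formula: PV = PMT * (1 - (1+r)^(-n)) / r
Discount factor: (1 + 0.0537)^(-8) = 0.658058
Bracket: 1 - 0.658058 = 0.341942
PV = $3,700.00 * 0.341942 / 0.0537 = $23,560.25

$23,560.25


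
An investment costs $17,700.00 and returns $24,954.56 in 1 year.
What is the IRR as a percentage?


Formula: IRR = C1/C0 - 1
Substituting: IRR = $24,954.56 / $17,700.00 - 1
Ratio: 1.409862 - 1 = 0.409862
IRR = 40.9862%

40.9862%


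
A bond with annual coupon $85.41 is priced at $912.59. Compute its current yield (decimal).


Formula: Current yield = annual coupon / price
Substituting: CY = $85.41 / $912.59
CY = 0.093591

0.093591


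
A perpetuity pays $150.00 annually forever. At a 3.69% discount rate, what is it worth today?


Formula: PV = C / r
Substituting: PV = $150.00 / 0.0369
PV = $4,065.04

$4,065.04


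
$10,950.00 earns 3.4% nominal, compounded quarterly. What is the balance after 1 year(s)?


Formula: FV = P * (1 + r/m)^(m*t)
Period rate: r/m = 0.034 / 4 = 0.0085
Total periods: m*t = 4 * 1 = 4
Growth factor: (1 + 0.0085)^4 = 1.034436
FV = $10,950.00 * 1.034436 = $11,327.07

$11,327.07


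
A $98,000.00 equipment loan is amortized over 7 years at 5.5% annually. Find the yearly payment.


Formula: PMT = PV * r / (1 - (1+r)^(-n))
Denominator: 1 - (1 + 0.055)^(-7) = 0.312563
Numerator: $98,000.00 * 0.055 = 5390.0
PMT = 5390.0 / 0.312563 = $17,244.51

$17,244.51


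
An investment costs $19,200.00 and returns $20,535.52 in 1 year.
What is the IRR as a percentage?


Formula: IRR = C1/C0 - 1
Substituting: IRR = $20,535.52 / $19,200.00 - 1
Ratio: 1.069558 - 1 = 0.069558
IRR = 6.9558%

6.9558%


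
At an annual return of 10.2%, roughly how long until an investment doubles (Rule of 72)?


Formula: Years ≈ 72 / r
Substituting: Years ≈ 72 / 10.2
Years ≈ 7.1

7.1 years


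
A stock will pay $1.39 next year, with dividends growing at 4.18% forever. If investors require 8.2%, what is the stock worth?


Formula: P = D1 / (r - g)
Spread: r - g = 0.082 - 0.0418 = 0.0402
Substituting: P = $1.39 / 0.0402
P = $34.58

$34.58


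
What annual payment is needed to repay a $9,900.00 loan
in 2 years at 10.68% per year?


Formula: PMT = PV * r / (1 - (1+r)^(-n))
Denominator: 1 - (1 + 0.1068)^(-2) = 0.183678
Numerator: $9,900.00 * 0.1068 = 1057.32
PMT = 1057.32 / 0.183678 = $5,756.39

$5,756.39


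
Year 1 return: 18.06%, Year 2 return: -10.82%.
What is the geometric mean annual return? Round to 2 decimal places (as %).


Formula: Geometric mean = ((1+r1)*(1+r2))^(1/2) - 1
Product: (1 + 0.1806) * (1 + -0.1082) = 1.1806 * 0.8918 = 1.052859
Square root: 1.052859^0.5 = 1.026089
Geometric mean = 1.026089 - 1 = 0.026089
As percentage: 2.61%

2.61%


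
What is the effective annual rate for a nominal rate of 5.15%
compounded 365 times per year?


Formula: EAR = (1 + r/m)^m - 1
Period rate: r/m = 0.0515 / 365 = 0.000141
Compounding: (1 + 0.000141)^365 = 1.052845
EAR = 1.052845 - 1 = 0.052845

0.052845


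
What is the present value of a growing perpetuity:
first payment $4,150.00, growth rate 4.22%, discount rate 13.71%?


Formula: PV = C / (r - g)
Spread: r - g = 0.1371 - 0.0422 = 0.0949
Substituting: PV = $4,150.00 / 0.0949
PV = $43,730.24

$43,730.24


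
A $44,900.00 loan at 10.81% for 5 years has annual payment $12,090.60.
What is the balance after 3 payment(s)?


Formula: Balance = PV*(1+r)^k - PMT*((1+r)^k - 1)/r
Growth: (1 + 0.1081)^3 = 1.36062
Accumulated factor: ((1+r)^k - 1)/r = 3.335986
Balance = $44,900.00 * 1.36062 - $12,090.60 * 3.335986
Balance = $20,757.77

$20,757.77


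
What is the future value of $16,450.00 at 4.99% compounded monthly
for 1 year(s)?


Formula: FV = P * (1 + r/m)^(m*t)
Period rate: r/m = 0.0499 / 12 = 0.004158
Total periods: m*t = 12 * 1 = 12
Growth factor: (1 + 0.004158)^12 = 1.051057
FV = $16,450.00 * 1.051057 = $17,289.89

$17,289.89


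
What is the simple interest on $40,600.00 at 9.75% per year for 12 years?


Formula: I = P * r * t
Substituting: I = $40,600.00 * 0.0975 * 12
Step: I = $40,600.00 * 1.17
I = $47,502.00

$47,502.00


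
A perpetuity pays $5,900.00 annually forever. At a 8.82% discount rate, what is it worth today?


Formula: PV = C / r
Substituting: PV = $5,900.00 / 0.0882
PV = $66,893.42

$66,893.42


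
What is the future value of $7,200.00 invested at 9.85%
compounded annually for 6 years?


Formula: FV = P * (1 + r)^n
Substituting: FV = $7,200.00 * (1 + 0.0985)^6
Growth factor: (1.0985)^6 = 1.757116
FV = $7,200.00 * 1.757116 = $12,651.23

$12,651.23


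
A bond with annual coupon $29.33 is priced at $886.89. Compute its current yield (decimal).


Formula: Current yield = annual coupon / price
Substituting: CY = $29.33 / $886.89
CY = 0.033071

0.033071


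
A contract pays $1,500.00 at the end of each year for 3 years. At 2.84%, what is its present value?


Formula: PV = PMT * (1 - (1+r)^(-n)) / r
Discount factor: (1 + 0.0284)^(-3) = 0.91942
Bracket: 1 - 0.91942 = 0.08058
PV = $1,500.00 * 0.08058 / 0.0284 = $4,256.00

$4,256.00


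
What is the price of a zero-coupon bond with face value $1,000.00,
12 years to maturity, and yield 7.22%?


Formula: Price = FV / (1 + r)^n
Substituting: Price = $1,000.00 / (1 + 0.0722)^12
Discount factor: (1.0722)^12 = 2.308392
Price = $1,000.00 / 2.308392 = $433.20

$433.20


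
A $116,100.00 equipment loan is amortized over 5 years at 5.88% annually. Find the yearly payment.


Formula: PMT = PV * r / (1 - (1+r)^(-n))
Denominator: 1 - (1 + 0.0588)^(-5) = 0.248498
Numerator: $116,100.00 * 0.0588 = 6826.68
PMT = 6826.68 / 0.248498 = $27,471.81

$27,471.81


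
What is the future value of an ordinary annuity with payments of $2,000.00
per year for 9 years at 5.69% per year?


Formula: FV = PMT * ((1+r)^n - 1) / r
Growth factor: (1 + 0.0569)^9 = 1.645527
Numerator: 1.645527 - 1 = 0.645527
FV = $2,000.00 * 0.645527 / 0.0569 = $22,689.89

$22,689.89


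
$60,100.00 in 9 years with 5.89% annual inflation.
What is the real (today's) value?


Formula: Real value = nominal / (1 + inflation)^years
Price level: (1 + 0.0589)^9 = 1.673765
Real value = $60,100.00 / 1.673765 = $35,907.07

$35,907.07


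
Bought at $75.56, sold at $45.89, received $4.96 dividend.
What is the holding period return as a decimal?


Formula: HPR = (P1 - P0 + D) / P0
Gain: $45.89 - $75.56 + $4.96 = -$24.71
HPR = -$24.71 / $75.56 = -0.327

-0.327


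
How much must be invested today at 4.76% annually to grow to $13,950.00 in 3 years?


Formula: PV = FV / (1 + r)^n
Substituting: PV = $13,950.00 / (1 + 0.0476)^3
Discount factor: (1.0476)^3 = 1.149705
PV = $13,950.00 / 1.149705 = $12,133.55

$12,133.55


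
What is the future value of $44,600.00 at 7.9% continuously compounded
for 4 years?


Formula: FV = P * e^(r*t)
Exponent: r*t = 0.079 * 4 = 0.316
e^(0.316) = 1.37163
FV = $44,600.00 * 1.37163 = $61,174.71

$61,174.71


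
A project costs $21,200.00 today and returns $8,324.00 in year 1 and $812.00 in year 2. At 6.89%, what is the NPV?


Formula: NPV = C0 + C1/(1+r) + C2/(1+r)^2
Discount C1: $8,324.00 / (1 + 0.0689) = $7,787.45
Discount C2: $812.00 / (1 + 0.0689)^2 = $710.69
NPV = -$21,200.00 + $7,787.45 + $710.69 = -$12,701.86

-$12,701.86


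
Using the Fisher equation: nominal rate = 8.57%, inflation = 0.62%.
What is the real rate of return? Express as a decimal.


Formula: (1 + r_real) = (1 + r_nom) / (1 + inflation)
Substituting: (1 + r_real) = 1.0857 / 1.0062
(1 + r_real) = 1.07901
r_real = 1.07901 - 1 = 0.07901

0.07901


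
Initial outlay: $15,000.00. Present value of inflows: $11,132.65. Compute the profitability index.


Formula: PI = PV(cash flows) / initial investment
Substituting: PI = $11,132.65 / $15,000.00
PI = 0.7422

0.7422


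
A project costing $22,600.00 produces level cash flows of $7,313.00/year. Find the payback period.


Formula: Payback = investment / annual cash flow
Substituting: Payback = $22,600.00 / $7,313.00
Payback = 3.0904 years

3.0904 years


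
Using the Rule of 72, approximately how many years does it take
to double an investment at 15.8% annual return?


Formula: Years ≈ 72 / r
Substituting: Years ≈ 72 / 15.8
Years ≈ 4.6

4.6 years


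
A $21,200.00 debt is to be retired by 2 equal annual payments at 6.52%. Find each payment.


Formula: PMT = PV * r / (1 - (1+r)^(-n))
Denominator: 1 - (1 + 0.0652)^(-2) = 0.118672
Numerator: $21,200.00 * 0.0652 = 1382.24
PMT = 1382.24 / 0.118672 = $11,647.59

$11,647.59


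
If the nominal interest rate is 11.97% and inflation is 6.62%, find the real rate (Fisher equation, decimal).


Formula: (1 + r_real) = (1 + r_nom) / (1 + inflation)
Substituting: (1 + r_real) = 1.1197 / 1.0662
(1 + r_real) = 1.050178
r_real = 1.050178 - 1 = 0.050178

0.050178


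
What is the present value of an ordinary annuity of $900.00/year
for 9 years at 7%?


Formula: PV = PMT * (1 - (1+r)^(-n)) / r
Discount factor: (1 + 0.07)^(-9) = 0.543934
Bracket: 1 - 0.543934 = 0.456066
PV = $900.00 * 0.456066 / 0.07 = $5,863.71

$5,863.71


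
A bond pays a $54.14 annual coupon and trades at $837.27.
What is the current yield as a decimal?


Formula: Current yield = annual coupon / price
Substituting: CY = $54.14 / $837.27
CY = 0.064663

0.064663


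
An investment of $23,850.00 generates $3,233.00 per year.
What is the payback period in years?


Formula: Payback = investment / annual cash flow
Substituting: Payback = $23,850.00 / $3,233.00
Payback = 7.377 years

7.377 years


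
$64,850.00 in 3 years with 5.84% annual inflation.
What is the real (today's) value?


Formula: Real value = nominal / (1 + inflation)^years
Price level: (1 + 0.0584)^3 = 1.185631
Real value = $64,850.00 / 1.185631 = $54,696.62

$54,696.62


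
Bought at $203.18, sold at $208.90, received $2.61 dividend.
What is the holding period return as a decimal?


Formula: HPR = (P1 - P0 + D) / P0
Gain: $208.90 - $203.18 + $2.61 = $8.33
HPR = $8.33 / $203.18 = 0.041

0.041


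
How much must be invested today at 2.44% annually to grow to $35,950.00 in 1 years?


Formula: PV = FV / (1 + r)^n
Substituting: PV = $35,950.00 / (1 + 0.0244)^1
Discount factor: (1.0244)^1 = 1.0244
PV = $35,950.00 / 1.0244 = $35,093.71

$35,093.71


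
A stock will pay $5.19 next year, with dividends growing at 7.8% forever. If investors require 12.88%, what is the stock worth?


Formula: P = D1 / (r - g)
Spread: r - g = 0.1288 - 0.078 = 0.0508
Substituting: P = $5.19 / 0.0508
P = $102.17

$102.17


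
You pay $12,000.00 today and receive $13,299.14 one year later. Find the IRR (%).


Formula: IRR = C1/C0 - 1
Substituting: IRR = $13,299.14 / $12,000.00 - 1
Ratio: 1.108262 - 1 = 0.108262
IRR = 10.8262%

10.8262%


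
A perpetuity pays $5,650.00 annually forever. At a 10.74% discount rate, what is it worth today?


Formula: PV = C / r
Substituting: PV = $5,650.00 / 0.1074
PV = $52,607.08

$52,607.08


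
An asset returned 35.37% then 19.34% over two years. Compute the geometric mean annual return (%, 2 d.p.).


Formula: Geometric mean = ((1+r1)*(1+r2))^(1/2) - 1
Product: (1 + 0.3537) * (1 + 0.1934) = 1.3537 * 1.1934 = 1.615506
Square root: 1.615506^0.5 = 1.271025
Geometric mean = 1.271025 - 1 = 0.271025
As percentage: 27.10%

27.10%


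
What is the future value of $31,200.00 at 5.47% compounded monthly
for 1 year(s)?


Formula: FV = P * (1 + r/m)^(m*t)
Period rate: r/m = 0.0547 / 12 = 0.004558
Total periods: m*t = 12 * 1 = 12
Growth factor: (1 + 0.004558)^12 = 1.056092
FV = $31,200.00 * 1.056092 = $32,950.08

$32,950.08


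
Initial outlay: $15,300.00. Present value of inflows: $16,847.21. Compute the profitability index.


Formula: PI = PV(cash flows) / initial investment
Substituting: PI = $16,847.21 / $15,300.00
PI = 1.1011

1.1011


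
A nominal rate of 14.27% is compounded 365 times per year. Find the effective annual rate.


Formula: EAR = (1 + r/m)^m - 1
Period rate: r/m = 0.1427 / 365 = 0.000391
Compounding: (1 + 0.000391)^365 = 1.153352
EAR = 1.153352 - 1 = 0.153352

0.153352


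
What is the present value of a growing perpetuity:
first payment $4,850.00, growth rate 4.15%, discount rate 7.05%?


Formula: PV = C / (r - g)
Spread: r - g = 0.0705 - 0.0415 = 0.029
Substituting: PV = $4,850.00 / 0.029
PV = $167,241.38

$167,241.38


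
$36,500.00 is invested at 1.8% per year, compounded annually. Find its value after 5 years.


Formula: FV = P * (1 + r)^n
Substituting: FV = $36,500.00 * (1 + 0.018)^5
Growth factor: (1.018)^5 = 1.093299
FV = $36,500.00 * 1.093299 = $39,905.41

$39,905.41


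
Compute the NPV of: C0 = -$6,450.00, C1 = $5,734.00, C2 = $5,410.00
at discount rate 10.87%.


Formula: NPV = C0 + C1/(1+r) + C2/(1+r)^2
Discount C1: $5,734.00 / (1 + 0.1087) = $5,171.82
Discount C2: $5,410.00 / (1 + 0.1087)^2 = $4,401.18
NPV = -$6,450.00 + $5,171.82 + $4,401.18 = $3,123.00

$3,123.00


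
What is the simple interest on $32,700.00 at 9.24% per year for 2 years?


Formula: I = P * r * t
Substituting: I = $32,700.00 * 0.0924 * 2
Step: I = $32,700.00 * 0.1848
I = $6,042.96

$6,042.96


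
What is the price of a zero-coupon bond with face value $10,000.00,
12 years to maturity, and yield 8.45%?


Formula: Price = FV / (1 + r)^n
Substituting: Price = $10,000.00 / (1 + 0.0845)^12
Discount factor: (1.0845)^12 = 2.647004
Price = $10,000.00 / 2.647004 = $3,777.86

$3,777.86


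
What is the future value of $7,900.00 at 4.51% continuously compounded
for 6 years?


Formula: FV = P * e^(r*t)
Exponent: r*t = 0.0451 * 6 = 0.2706
e^(0.2706) = 1.310751
FV = $7,900.00 * 1.310751 = $10,354.93

$10,354.93


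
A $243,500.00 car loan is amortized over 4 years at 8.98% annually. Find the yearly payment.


Formula: PMT = PV * r / (1 - (1+r)^(-n))
Denominator: 1 - (1 + 0.0898)^(-4) = 0.291055
Numerator: $243,500.00 * 0.0898 = 21866.3
PMT = 21866.3 / 0.291055 = $75,127.83

$75,127.83


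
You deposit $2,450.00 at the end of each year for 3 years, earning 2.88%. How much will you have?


Formula: FV = PMT * ((1+r)^n - 1) / r
Growth factor: (1 + 0.0288)^3 = 1.088912
Numerator: 1.088912 - 1 = 0.088912
FV = $2,450.00 * 0.088912 / 0.0288 = $7,563.71

$7,563.71


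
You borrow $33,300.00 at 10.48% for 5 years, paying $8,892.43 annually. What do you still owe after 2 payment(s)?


Formula: Balance = PV*(1+r)^k - PMT*((1+r)^k - 1)/r
Growth: (1 + 0.1048)^2 = 1.220583
Accumulated factor: ((1+r)^k - 1)/r = 2.1048
Balance = $33,300.00 * 1.220583 - $8,892.43 * 2.1048
Balance = $21,928.63

$21,928.63


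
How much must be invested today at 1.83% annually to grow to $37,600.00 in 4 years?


Formula: PV = FV / (1 + r)^n
Substituting: PV = $37,600.00 / (1 + 0.0183)^4
Discount factor: (1.0183)^4 = 1.075234
PV = $37,600.00 / 1.075234 = $34,969.13

$34,969.13


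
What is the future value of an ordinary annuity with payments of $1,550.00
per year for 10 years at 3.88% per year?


Formula: FV = PMT * ((1+r)^n - 1) / r
Growth factor: (1 + 0.0388)^10 = 1.463253
Numerator: 1.463253 - 1 = 0.463253
FV = $1,550.00 * 0.463253 / 0.0388 = $18,506.24

$18,506.24


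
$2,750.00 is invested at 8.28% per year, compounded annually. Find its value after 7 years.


Formula: FV = P * (1 + r)^n
Substituting: FV = $2,750.00 * (1 + 0.0828)^7
Growth factor: (1.0828)^7 = 1.74517
FV = $2,750.00 * 1.74517 = $4,799.22

$4,799.22


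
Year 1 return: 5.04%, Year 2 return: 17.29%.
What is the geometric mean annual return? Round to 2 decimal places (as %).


Formula: Geometric mean = ((1+r1)*(1+r2))^(1/2) - 1
Product: (1 + 0.0504) * (1 + 0.1729) = 1.0504 * 1.1729 = 1.232014
Square root: 1.232014^0.5 = 1.109961
Geometric mean = 1.109961 - 1 = 0.109961
As percentage: 11.00%

11.00%


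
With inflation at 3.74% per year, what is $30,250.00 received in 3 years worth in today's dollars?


Formula: Real value = nominal / (1 + inflation)^years
Price level: (1 + 0.0374)^3 = 1.116449
Real value = $30,250.00 / 1.116449 = $27,094.84

$27,094.84


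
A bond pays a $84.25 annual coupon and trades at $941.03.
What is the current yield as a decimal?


Formula: Current yield = annual coupon / price
Substituting: CY = $84.25 / $941.03
CY = 0.08953

0.08953


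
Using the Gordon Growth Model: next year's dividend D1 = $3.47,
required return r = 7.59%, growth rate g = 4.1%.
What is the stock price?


Formula: P = D1 / (r - g)
Spread: r - g = 0.0759 - 0.041 = 0.0349
Substituting: P = $3.47 / 0.0349
P = $99.43

$99.43


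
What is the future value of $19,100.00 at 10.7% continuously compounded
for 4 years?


Formula: FV = P * e^(r*t)
Exponent: r*t = 0.107 * 4 = 0.428
e^(0.428) = 1.534186
FV = $19,100.00 * 1.534186 = $29,302.95

$29,302.95


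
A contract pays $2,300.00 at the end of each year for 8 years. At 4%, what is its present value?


Formula: PV = PMT * (1 - (1+r)^(-n)) / r
Discount factor: (1 + 0.04)^(-8) = 0.73069
Bracket: 1 - 0.73069 = 0.26931
PV = $2,300.00 * 0.26931 / 0.04 = $15,485.31

$15,485.31


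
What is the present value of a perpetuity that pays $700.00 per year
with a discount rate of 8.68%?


Formula: PV = C / r
Substituting: PV = $700.00 / 0.0868
PV = $8,064.52

$8,064.52


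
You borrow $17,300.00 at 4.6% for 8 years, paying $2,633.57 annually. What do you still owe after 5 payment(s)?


Formula: Balance = PV*(1+r)^k - PMT*((1+r)^k - 1)/r
Growth: (1 + 0.046)^5 = 1.252156
Accumulated factor: ((1+r)^k - 1)/r = 5.481651
Balance = $17,300.00 * 1.252156 - $2,633.57 * 5.481651
Balance = $7,225.99

$7,225.99


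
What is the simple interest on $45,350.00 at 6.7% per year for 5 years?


Formula: I = P * r * t
Substituting: I = $45,350.00 * 0.067 * 5
Step: I = $45,350.00 * 0.335
I = $15,192.25

$15,192.25


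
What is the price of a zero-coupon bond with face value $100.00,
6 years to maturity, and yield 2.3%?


Formula: Price = FV / (1 + r)^n
Substituting: Price = $100.00 / (1 + 0.023)^6
Discount factor: (1.023)^6 = 1.146183
Price = $100.00 / 1.146183 = $87.25

$87.25


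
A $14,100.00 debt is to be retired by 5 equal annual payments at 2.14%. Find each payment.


Formula: PMT = PV * r / (1 - (1+r)^(-n))
Denominator: 1 - (1 + 0.0214)^(-5) = 0.100459
Numerator: $14,100.00 * 0.0214 = 301.74
PMT = 301.74 / 0.100459 = $3,003.60

$3,003.60


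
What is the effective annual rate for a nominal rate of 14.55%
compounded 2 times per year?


Formula: EAR = (1 + r/m)^m - 1
Period rate: r/m = 0.1455 / 2 = 0.07275
Compounding: (1 + 0.07275)^2 = 1.150793
EAR = 1.150793 - 1 = 0.150793

0.150793


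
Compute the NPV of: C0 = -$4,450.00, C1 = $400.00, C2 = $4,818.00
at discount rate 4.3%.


Formula: NPV = C0 + C1/(1+r) + C2/(1+r)^2
Discount C1: $400.00 / (1 + 0.043) = $383.51
Discount C2: $4,818.00 / (1 + 0.043)^2 = $4,428.92
NPV = -$4,450.00 + $383.51 + $4,428.92 = $362.43

$362.43


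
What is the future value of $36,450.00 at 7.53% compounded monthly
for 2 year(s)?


Formula: FV = P * (1 + r/m)^(m*t)
Period rate: r/m = 0.0753 / 12 = 0.006275
Total periods: m*t = 12 * 2 = 24
Growth factor: (1 + 0.006275)^24 = 1.161985
FV = $36,450.00 * 1.161985 = $42,354.34

$42,354.34


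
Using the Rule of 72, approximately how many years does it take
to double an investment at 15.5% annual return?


Formula: Years ≈ 72 / r
Substituting: Years ≈ 72 / 15.5
Years ≈ 4.6

4.6 years


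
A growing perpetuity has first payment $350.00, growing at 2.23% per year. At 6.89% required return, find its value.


Formula: PV = C / (r - g)
Spread: r - g = 0.0689 - 0.0223 = 0.0466
Substituting: PV = $350.00 / 0.0466
PV = $7,510.73

$7,510.73


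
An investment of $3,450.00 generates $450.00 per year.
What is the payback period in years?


Formula: Payback = investment / annual cash flow
Substituting: Payback = $3,450.00 / $450.00
Payback = 7.6667 years

7.6667 years


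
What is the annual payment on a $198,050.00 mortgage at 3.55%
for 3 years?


Formula: PMT = PV * r / (1 - (1+r)^(-n))
Denominator: 1 - (1 + 0.0355)^(-3) = 0.099363
Numerator: $198,050.00 * 0.0355 = 7030.775
PMT = 7030.775 / 0.099363 = $70,758.34

$70,758.34


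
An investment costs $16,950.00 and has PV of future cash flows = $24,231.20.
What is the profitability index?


Formula: PI = PV(cash flows) / initial investment
Substituting: PI = $24,231.20 / $16,950.00
PI = 1.4296

1.4296


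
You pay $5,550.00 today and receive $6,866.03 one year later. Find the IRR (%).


Formula: IRR = C1/C0 - 1
Substituting: IRR = $6,866.03 / $5,550.00 - 1
Ratio: 1.237123 - 1 = 0.237123
IRR = 23.7123%

23.7123%


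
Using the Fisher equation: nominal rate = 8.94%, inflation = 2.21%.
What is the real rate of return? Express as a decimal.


Formula: (1 + r_real) = (1 + r_nom) / (1 + inflation)
Substituting: (1 + r_real) = 1.0894 / 1.0221
(1 + r_real) = 1.065845
r_real = 1.065845 - 1 = 0.065845

0.065845


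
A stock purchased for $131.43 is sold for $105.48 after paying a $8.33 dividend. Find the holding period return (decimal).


Formula: HPR = (P1 - P0 + D) / P0
Gain: $105.48 - $131.43 + $8.33 = -$17.62
HPR = -$17.62 / $131.43 = -0.1341

-0.1341


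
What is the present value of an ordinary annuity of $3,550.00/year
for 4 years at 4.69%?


Formula: PV = PMT * (1 - (1+r)^(-n)) / r
Discount factor: (1 + 0.0469)^(-4) = 0.83249
Bracket: 1 - 0.83249 = 0.16751
PV = $3,550.00 * 0.16751 / 0.0469 = $12,679.30

$12,679.30


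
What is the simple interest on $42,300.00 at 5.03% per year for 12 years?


Formula: I = P * r * t
Substituting: I = $42,300.00 * 0.0503 * 12
Step: I = $42,300.00 * 0.6036
I = $25,532.28

$25,532.28


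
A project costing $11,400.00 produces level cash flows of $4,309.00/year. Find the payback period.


Formula: Payback = investment / annual cash flow
Substituting: Payback = $11,400.00 / $4,309.00
Payback = 2.6456 years

2.6456 years


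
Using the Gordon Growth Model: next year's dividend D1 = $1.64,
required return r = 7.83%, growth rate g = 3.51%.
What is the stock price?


Formula: P = D1 / (r - g)
Spread: r - g = 0.0783 - 0.0351 = 0.0432
Substituting: P = $1.64 / 0.0432
P = $37.96

$37.96


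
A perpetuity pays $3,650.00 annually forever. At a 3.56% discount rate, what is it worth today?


Formula: PV = C / r
Substituting: PV = $3,650.00 / 0.0356
PV = $102,528.09

$102,528.09


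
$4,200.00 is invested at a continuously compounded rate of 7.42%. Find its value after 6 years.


Formula: FV = P * e^(r*t)
Exponent: r*t = 0.0742 * 6 = 0.4452
e^(0.4452) = 1.560802
FV = $4,200.00 * 1.560802 = $6,555.37

$6,555.37


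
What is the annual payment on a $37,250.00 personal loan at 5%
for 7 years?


Formula: PMT = PV * r / (1 - (1+r)^(-n))
Denominator: 1 - (1 + 0.05)^(-7) = 0.289319
Numerator: $37,250.00 * 0.05 = 1862.5
PMT = 1862.5 / 0.289319 = $6,437.54

$6,437.54


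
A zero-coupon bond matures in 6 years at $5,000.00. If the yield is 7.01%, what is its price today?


Formula: Price = FV / (1 + r)^n
Substituting: Price = $5,000.00 / (1 + 0.0701)^6
Discount factor: (1.0701)^6 = 1.501572
Price = $5,000.00 / 1.501572 = $3,329.84

$3,329.84


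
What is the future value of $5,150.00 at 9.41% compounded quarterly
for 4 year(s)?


Formula: FV = P * (1 + r/m)^(m*t)
Period rate: r/m = 0.0941 / 4 = 0.023525
Total periods: m*t = 4 * 4 = 16
Growth factor: (1 + 0.023525)^16 = 1.450692
FV = $5,150.00 * 1.450692 = $7,471.06

$7,471.06


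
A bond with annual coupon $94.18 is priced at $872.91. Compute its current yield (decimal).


Formula: Current yield = annual coupon / price
Substituting: CY = $94.18 / $872.91
CY = 0.107892

0.107892


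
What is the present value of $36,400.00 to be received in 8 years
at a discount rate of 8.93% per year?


Formula: PV = FV / (1 + r)^n
Substituting: PV = $36,400.00 / (1 + 0.0893)^8
Discount factor: (1.0893)^8 = 1.982349
PV = $36,400.00 / 1.982349 = $18,362.06

$18,362.06


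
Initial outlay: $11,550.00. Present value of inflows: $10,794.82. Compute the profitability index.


Formula: PI = PV(cash flows) / initial investment
Substituting: PI = $10,794.82 / $11,550.00
PI = 0.9346

0.9346


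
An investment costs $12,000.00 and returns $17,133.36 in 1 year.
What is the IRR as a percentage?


Formula: IRR = C1/C0 - 1
Substituting: IRR = $17,133.36 / $12,000.00 - 1
Ratio: 1.42778 - 1 = 0.42778
IRR = 42.778%

42.778%


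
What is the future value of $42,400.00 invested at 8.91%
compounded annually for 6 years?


Formula: FV = P * (1 + r)^n
Substituting: FV = $42,400.00 * (1 + 0.0891)^6
Growth factor: (1.0891)^6 = 1.668809
FV = $42,400.00 * 1.668809 = $70,757.49

$70,757.49


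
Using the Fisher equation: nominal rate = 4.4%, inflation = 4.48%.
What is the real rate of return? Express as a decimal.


Formula: (1 + r_real) = (1 + r_nom) / (1 + inflation)
Substituting: (1 + r_real) = 1.044 / 1.0448
(1 + r_real) = 0.999234
r_real = 0.999234 - 1 = -0.000766

-0.000766


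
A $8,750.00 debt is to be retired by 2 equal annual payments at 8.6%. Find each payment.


Formula: PMT = PV * r / (1 - (1+r)^(-n))
Denominator: 1 - (1 + 0.086)^(-2) = 0.152108
Numerator: $8,750.00 * 0.086 = 752.5
PMT = 752.5 / 0.152108 = $4,947.13

$4,947.13


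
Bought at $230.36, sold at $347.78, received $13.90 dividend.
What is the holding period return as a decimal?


Formula: HPR = (P1 - P0 + D) / P0
Gain: $347.78 - $230.36 + $13.90 = $131.32
HPR = $131.32 / $230.36 = 0.5701

0.5701


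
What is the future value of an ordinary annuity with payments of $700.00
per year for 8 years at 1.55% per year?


Formula: FV = PMT * ((1+r)^n - 1) / r
Growth factor: (1 + 0.0155)^8 = 1.13094
Numerator: 1.13094 - 1 = 0.13094
FV = $700.00 * 0.13094 / 0.0155 = $5,913.40

$5,913.40
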